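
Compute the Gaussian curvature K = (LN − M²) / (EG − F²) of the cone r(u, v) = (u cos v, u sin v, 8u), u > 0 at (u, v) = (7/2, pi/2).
K = 0

Coefficients of the first fundamental form: E = 65, F = 0, G = u^2.
Coefficients of the second fundamental form: L = 0, M = 0, N = 8*sqrt(65)*u^2/(65*Abs(u)).
Assemble K = (LN − M²)/(EG − F²) = 0. At (u, v) = (7/2, pi/2): K = 0.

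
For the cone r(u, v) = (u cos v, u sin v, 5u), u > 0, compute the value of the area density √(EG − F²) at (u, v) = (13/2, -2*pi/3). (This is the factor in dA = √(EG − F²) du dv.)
√(EG − F²)|_{(13/2, -2*pi/3)} = 13*sqrt(26)/2

E = 26, F = 0, G = u^2, so EG − F² = 26*u^2. Taking the positive square root: √(EG − F²) = sqrt(26)*Abs(u). At (u, v) = (13/2, -2*pi/3): 13*sqrt(26)/2.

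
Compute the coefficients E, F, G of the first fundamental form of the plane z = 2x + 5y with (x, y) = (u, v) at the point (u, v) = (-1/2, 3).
E = 5;  F = 10;  G = 26

Partials: r_u = (1, 0, 2), r_v = (0, 1, 5). As functions of (u, v):
  E = r_u · r_u = 5,
  F = r_u · r_v = 10,
  G = r_v · r_v = 26.
Evaluating at (u, v) = (-1/2, 3): E = 5, F = 10, G = 26.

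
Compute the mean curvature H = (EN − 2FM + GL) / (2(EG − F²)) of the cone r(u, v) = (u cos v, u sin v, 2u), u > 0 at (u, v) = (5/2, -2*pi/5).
H = 2*sqrt(5)/25

With E = 5, F = 0, G = u^2, L = 0, M = 0, N = 2*sqrt(5)*u^2/(5*Abs(u)), assemble
  H = (EN − 2FM + GL) / (2(EG − F²)) = sqrt(5)/(5*Abs(u)).
At (u, v) = (5/2, -2*pi/5): H = 2*sqrt(5)/25.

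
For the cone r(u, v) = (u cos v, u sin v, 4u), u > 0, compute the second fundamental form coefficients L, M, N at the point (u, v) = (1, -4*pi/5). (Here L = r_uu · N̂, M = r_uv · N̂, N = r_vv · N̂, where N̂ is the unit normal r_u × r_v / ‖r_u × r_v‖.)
L = 0;  M = 0;  N = 4*sqrt(17)/17

Compute the unit normal N̂(u, v) = (-4*sqrt(17)*u*cos(v)/(17*Abs(u)), -4*sqrt(17)*u*sin(v)/(17*Abs(u)), sqrt(17)*u/(17*Abs(u))), and the second partials r_uu, r_uv, r_vv. Take dot products:
  L(u, v) = r_uu · N̂ = 0,
  M(u, v) = r_uv · N̂ = 0,
  N(u, v) = r_vv · N̂ = 4*sqrt(17)*u^2/(17*Abs(u)).
Evaluating at (u, v) = (1, -4*pi/5):
  L = 0, M = 0, N = 4*sqrt(17)/17.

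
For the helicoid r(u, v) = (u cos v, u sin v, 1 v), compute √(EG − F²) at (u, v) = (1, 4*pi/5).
√(EG − F²)|_{(1, 4*pi/5)} = sqrt(2)

E = 1, F = 0, G = u^2 + 1; EG − F² = u^2 + 1; √(EG − F²) = sqrt(u^2 + 1). At the given point: sqrt(2).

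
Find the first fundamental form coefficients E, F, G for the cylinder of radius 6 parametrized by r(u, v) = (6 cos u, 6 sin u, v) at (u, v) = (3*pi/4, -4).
E = 36;  F = 0;  G = 1

Partials: r_u = (-6*sin(u), 6*cos(u), 0), r_v = (0, 0, 1). As functions of (u, v):
  E = r_u · r_u = 36,
  F = r_u · r_v = 0,
  G = r_v · r_v = 1.
Evaluating at (u, v) = (3*pi/4, -4): E = 36, F = 0, G = 1.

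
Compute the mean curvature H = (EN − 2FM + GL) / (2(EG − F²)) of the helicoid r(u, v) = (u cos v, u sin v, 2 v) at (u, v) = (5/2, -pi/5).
H = 0

With E = 1, F = 0, G = u^2 + 4, L = 0, M = -2/sqrt(u^2 + 4), N = 0, assemble
  H = (EN − 2FM + GL) / (2(EG − F²)) = 0.
At (u, v) = (5/2, -pi/5): H = 0.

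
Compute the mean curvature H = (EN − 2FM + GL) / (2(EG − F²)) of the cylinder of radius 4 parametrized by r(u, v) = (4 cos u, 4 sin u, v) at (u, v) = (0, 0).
H = -1/8

With E = 16, F = 0, G = 1, L = -4, M = 0, N = 0, assemble
  H = (EN − 2FM + GL) / (2(EG − F²)) = -1/8.
At (u, v) = (0, 0): H = -1/8.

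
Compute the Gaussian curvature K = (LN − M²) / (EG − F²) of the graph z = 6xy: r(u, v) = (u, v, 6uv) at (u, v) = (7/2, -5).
K = -9/450241

Coefficients of the first fundamental form: E = 36*v^2 + 1, F = 36*u*v, G = 36*u^2 + 1.
Coefficients of the second fundamental form: L = 0, M = 6/sqrt(36*u^2 + 36*v^2 + 1), N = 0.
Assemble K = (LN − M²)/(EG − F²) = -36/(1296*u^4 + 2592*u^2*v^2 + 72*u^2 + 1296*v^4 + 72*v^2 + 1). At (u, v) = (7/2, -5): K = -9/450241.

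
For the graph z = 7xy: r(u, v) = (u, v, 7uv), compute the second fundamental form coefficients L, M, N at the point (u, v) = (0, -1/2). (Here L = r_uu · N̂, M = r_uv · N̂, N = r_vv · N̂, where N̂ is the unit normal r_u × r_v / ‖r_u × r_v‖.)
L = 0;  M = 14*sqrt(53)/53;  N = 0

Compute the unit normal N̂(u, v) = (-7*v/sqrt(49*u^2 + 49*v^2 + 1), -7*u/sqrt(49*u^2 + 49*v^2 + 1), 1/sqrt(49*u^2 + 49*v^2 + 1)), and the second partials r_uu, r_uv, r_vv. Take dot products:
  L(u, v) = r_uu · N̂ = 0,
  M(u, v) = r_uv · N̂ = 7/sqrt(49*u^2 + 49*v^2 + 1),
  N(u, v) = r_vv · N̂ = 0.
Evaluating at (u, v) = (0, -1/2):
  L = 0, M = 14*sqrt(53)/53, N = 0.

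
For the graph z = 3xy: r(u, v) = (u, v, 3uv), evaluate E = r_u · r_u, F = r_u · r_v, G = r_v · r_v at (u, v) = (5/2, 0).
E = 1;  F = 0;  G = 229/4

Partials: r_u = (1, 0, 3*v), r_v = (0, 1, 3*u). As functions of (u, v):
  E = r_u · r_u = 9*v^2 + 1,
  F = r_u · r_v = 9*u*v,
  G = r_v · r_v = 9*u^2 + 1.
Evaluating at (u, v) = (5/2, 0): E = 1, F = 0, G = 229/4.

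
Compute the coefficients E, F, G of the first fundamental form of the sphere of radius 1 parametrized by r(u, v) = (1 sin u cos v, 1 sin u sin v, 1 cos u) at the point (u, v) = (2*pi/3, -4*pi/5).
E = 1;  F = 0;  G = 3/4

Partials: r_u = (cos(u)*cos(v), sin(v)*cos(u), -sin(u)), r_v = (-sin(u)*sin(v), sin(u)*cos(v), 0). As functions of (u, v):
  E = r_u · r_u = 1,
  F = r_u · r_v = 0,
  G = r_v · r_v = sin(u)^2.
Evaluating at (u, v) = (2*pi/3, -4*pi/5): E = 1, F = 0, G = 3/4.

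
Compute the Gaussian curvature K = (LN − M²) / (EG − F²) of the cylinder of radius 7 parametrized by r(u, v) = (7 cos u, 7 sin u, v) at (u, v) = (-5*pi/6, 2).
K = 0

Coefficients of the first fundamental form: E = 49, F = 0, G = 1.
Coefficients of the second fundamental form: L = -7, M = 0, N = 0.
Assemble K = (LN − M²)/(EG − F²) = 0. At (u, v) = (-5*pi/6, 2): K = 0.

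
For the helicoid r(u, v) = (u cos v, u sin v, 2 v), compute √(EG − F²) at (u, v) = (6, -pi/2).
√(EG − F²)|_{(6, -pi/2)} = 2*sqrt(10)

E = 1, F = 0, G = u^2 + 4; EG − F² = u^2 + 4; √(EG − F²) = sqrt(u^2 + 4). At the given point: 2*sqrt(10).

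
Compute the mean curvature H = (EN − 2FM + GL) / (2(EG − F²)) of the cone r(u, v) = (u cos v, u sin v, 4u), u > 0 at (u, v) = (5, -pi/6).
H = 2*sqrt(17)/85

With E = 17, F = 0, G = u^2, L = 0, M = 0, N = 4*sqrt(17)*u^2/(17*Abs(u)), assemble
  H = (EN − 2FM + GL) / (2(EG − F²)) = 2*sqrt(17)/(17*Abs(u)).
At (u, v) = (5, -pi/6): H = 2*sqrt(17)/85.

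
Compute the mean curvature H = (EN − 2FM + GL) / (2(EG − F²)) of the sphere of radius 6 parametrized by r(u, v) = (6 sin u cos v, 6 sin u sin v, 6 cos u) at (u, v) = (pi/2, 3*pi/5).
H = -1/6

With E = 36, F = 0, G = 36*sin(u)^2, L = -6*sin(u)/Abs(sin(u)), M = 0, N = -6*sin(u)^3/Abs(sin(u)), assemble
  H = (EN − 2FM + GL) / (2(EG − F²)) = -sin(u)/(6*Abs(sin(u))).
At (u, v) = (pi/2, 3*pi/5): H = -1/6.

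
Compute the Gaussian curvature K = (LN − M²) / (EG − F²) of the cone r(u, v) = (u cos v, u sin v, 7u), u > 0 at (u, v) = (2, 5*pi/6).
K = 0

Coefficients of the first fundamental form: E = 50, F = 0, G = u^2.
Coefficients of the second fundamental form: L = 0, M = 0, N = 7*sqrt(2)*u^2/(10*Abs(u)).
Assemble K = (LN − M²)/(EG − F²) = 0. At (u, v) = (2, 5*pi/6): K = 0.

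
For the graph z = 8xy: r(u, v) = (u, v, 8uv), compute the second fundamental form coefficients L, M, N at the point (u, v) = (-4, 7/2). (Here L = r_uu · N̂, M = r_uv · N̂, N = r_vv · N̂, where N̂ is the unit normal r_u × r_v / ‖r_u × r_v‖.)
L = 0;  M = 8*sqrt(201)/603;  N = 0

Compute the unit normal N̂(u, v) = (-8*v/sqrt(64*u^2 + 64*v^2 + 1), -8*u/sqrt(64*u^2 + 64*v^2 + 1), 1/sqrt(64*u^2 + 64*v^2 + 1)), and the second partials r_uu, r_uv, r_vv. Take dot products:
  L(u, v) = r_uu · N̂ = 0,
  M(u, v) = r_uv · N̂ = 8/sqrt(64*u^2 + 64*v^2 + 1),
  N(u, v) = r_vv · N̂ = 0.
Evaluating at (u, v) = (-4, 7/2):
  L = 0, M = 8*sqrt(201)/603, N = 0.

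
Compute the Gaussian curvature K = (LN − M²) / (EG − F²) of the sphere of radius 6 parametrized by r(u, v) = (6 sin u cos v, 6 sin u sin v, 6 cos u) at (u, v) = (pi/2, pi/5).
K = 1/36

Coefficients of the first fundamental form: E = 36, F = 0, G = 36*sin(u)^2.
Coefficients of the second fundamental form: L = -6*sin(u)/Abs(sin(u)), M = 0, N = -6*sin(u)^3/Abs(sin(u)).
Assemble K = (LN − M²)/(EG − F²) = 1/36. At (u, v) = (pi/2, pi/5): K = 1/36.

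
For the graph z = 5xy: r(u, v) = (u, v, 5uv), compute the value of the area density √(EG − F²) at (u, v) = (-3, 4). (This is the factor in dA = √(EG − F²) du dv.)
√(EG − F²)|_{(-3, 4)} = sqrt(626)

E = 25*v^2 + 1, F = 25*u*v, G = 25*u^2 + 1, so EG − F² = 25*u^2 + 25*v^2 + 1. Taking the positive square root: √(EG − F²) = sqrt(25*u^2 + 25*v^2 + 1). At (u, v) = (-3, 4): sqrt(626).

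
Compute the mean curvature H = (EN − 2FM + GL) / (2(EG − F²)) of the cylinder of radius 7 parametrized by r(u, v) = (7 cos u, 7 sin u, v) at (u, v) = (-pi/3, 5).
H = -1/14

With E = 49, F = 0, G = 1, L = -7, M = 0, N = 0, assemble
  H = (EN − 2FM + GL) / (2(EG − F²)) = -1/14.
At (u, v) = (-pi/3, 5): H = -1/14.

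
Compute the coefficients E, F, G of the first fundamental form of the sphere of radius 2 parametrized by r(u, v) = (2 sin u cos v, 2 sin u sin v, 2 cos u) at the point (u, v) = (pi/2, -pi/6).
E = 4;  F = 0;  G = 4

Partials: r_u = (2*cos(u)*cos(v), 2*sin(v)*cos(u), -2*sin(u)), r_v = (-2*sin(u)*sin(v), 2*sin(u)*cos(v), 0). As functions of (u, v):
  E = r_u · r_u = 4,
  F = r_u · r_v = 0,
  G = r_v · r_v = 4*sin(u)^2.
Evaluating at (u, v) = (pi/2, -pi/6): E = 4, F = 0, G = 4.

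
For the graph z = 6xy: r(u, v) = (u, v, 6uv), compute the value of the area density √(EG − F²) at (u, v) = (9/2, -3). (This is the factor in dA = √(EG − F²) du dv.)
√(EG − F²)|_{(9/2, -3)} = sqrt(1054)

E = 36*v^2 + 1, F = 36*u*v, G = 36*u^2 + 1, so EG − F² = 36*u^2 + 36*v^2 + 1. Taking the positive square root: √(EG − F²) = sqrt(36*u^2 + 36*v^2 + 1). At (u, v) = (9/2, -3): sqrt(1054).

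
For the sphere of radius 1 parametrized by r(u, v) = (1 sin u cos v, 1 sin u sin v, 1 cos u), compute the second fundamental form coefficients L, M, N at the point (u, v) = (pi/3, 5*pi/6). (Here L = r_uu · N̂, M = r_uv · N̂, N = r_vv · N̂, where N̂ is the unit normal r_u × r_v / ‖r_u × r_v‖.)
L = -1;  M = 0;  N = -3/4

Compute the unit normal N̂(u, v) = (sin(u)^2*cos(v)/Abs(sin(u)), sin(u)^2*sin(v)/Abs(sin(u)), sin(2*u)/(2*Abs(sin(u)))), and the second partials r_uu, r_uv, r_vv. Take dot products:
  L(u, v) = r_uu · N̂ = -sin(u)/Abs(sin(u)),
  M(u, v) = r_uv · N̂ = 0,
  N(u, v) = r_vv · N̂ = -sin(u)^3/Abs(sin(u)).
Evaluating at (u, v) = (pi/3, 5*pi/6):
  L = -1, M = 0, N = -3/4.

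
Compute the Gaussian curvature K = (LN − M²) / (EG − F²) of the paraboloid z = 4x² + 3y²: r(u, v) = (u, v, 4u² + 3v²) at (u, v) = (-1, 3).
K = 48/151321

Coefficients of the first fundamental form: E = 64*u^2 + 1, F = 48*u*v, G = 36*v^2 + 1.
Coefficients of the second fundamental form: L = 8/sqrt(64*u^2 + 36*v^2 + 1), M = 0, N = 6/sqrt(64*u^2 + 36*v^2 + 1).
Assemble K = (LN − M²)/(EG − F²) = 48/(4096*u^4 + 4608*u^2*v^2 + 128*u^2 + 1296*v^4 + 72*v^2 + 1). At (u, v) = (-1, 3): K = 48/151321.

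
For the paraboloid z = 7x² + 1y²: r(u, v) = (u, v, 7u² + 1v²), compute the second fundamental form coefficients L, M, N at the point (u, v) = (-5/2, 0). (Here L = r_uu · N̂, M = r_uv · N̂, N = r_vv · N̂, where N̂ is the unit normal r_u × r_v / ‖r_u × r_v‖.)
L = 7*sqrt(1226)/613;  M = 0;  N = sqrt(1226)/613

Compute the unit normal N̂(u, v) = (-14*u/sqrt(196*u^2 + 4*v^2 + 1), -2*v/sqrt(196*u^2 + 4*v^2 + 1), 1/sqrt(196*u^2 + 4*v^2 + 1)), and the second partials r_uu, r_uv, r_vv. Take dot products:
  L(u, v) = r_uu · N̂ = 14/sqrt(196*u^2 + 4*v^2 + 1),
  M(u, v) = r_uv · N̂ = 0,
  N(u, v) = r_vv · N̂ = 2/sqrt(196*u^2 + 4*v^2 + 1).
Evaluating at (u, v) = (-5/2, 0):
  L = 7*sqrt(1226)/613, M = 0, N = sqrt(1226)/613.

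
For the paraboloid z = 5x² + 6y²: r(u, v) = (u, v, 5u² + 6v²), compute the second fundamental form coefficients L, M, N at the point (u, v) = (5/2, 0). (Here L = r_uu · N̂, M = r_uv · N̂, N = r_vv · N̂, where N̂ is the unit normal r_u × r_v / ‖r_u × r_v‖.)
L = 5*sqrt(626)/313;  M = 0;  N = 6*sqrt(626)/313

Compute the unit normal N̂(u, v) = (-10*u/sqrt(100*u^2 + 144*v^2 + 1), -12*v/sqrt(100*u^2 + 144*v^2 + 1), 1/sqrt(100*u^2 + 144*v^2 + 1)), and the second partials r_uu, r_uv, r_vv. Take dot products:
  L(u, v) = r_uu · N̂ = 10/sqrt(100*u^2 + 144*v^2 + 1),
  M(u, v) = r_uv · N̂ = 0,
  N(u, v) = r_vv · N̂ = 12/sqrt(100*u^2 + 144*v^2 + 1).
Evaluating at (u, v) = (5/2, 0):
  L = 5*sqrt(626)/313, M = 0, N = 6*sqrt(626)/313.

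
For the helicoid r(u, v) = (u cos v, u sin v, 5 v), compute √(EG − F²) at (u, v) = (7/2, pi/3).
√(EG − F²)|_{(7/2, pi/3)} = sqrt(149)/2

E = 1, F = 0, G = u^2 + 25; EG − F² = u^2 + 25; √(EG − F²) = sqrt(u^2 + 25). At the given point: sqrt(149)/2.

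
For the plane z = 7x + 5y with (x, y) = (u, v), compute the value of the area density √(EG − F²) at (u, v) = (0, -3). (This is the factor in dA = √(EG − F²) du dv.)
√(EG − F²)|_{(0, -3)} = 5*sqrt(3)

E = 50, F = 35, G = 26, so EG − F² = 75. Taking the positive square root: √(EG − F²) = 5*sqrt(3). At (u, v) = (0, -3): 5*sqrt(3).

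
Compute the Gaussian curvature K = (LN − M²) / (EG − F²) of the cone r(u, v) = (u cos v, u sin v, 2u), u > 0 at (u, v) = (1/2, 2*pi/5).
K = 0

Coefficients of the first fundamental form: E = 5, F = 0, G = u^2.
Coefficients of the second fundamental form: L = 0, M = 0, N = 2*sqrt(5)*u^2/(5*Abs(u)).
Assemble K = (LN − M²)/(EG − F²) = 0. At (u, v) = (1/2, 2*pi/5): K = 0.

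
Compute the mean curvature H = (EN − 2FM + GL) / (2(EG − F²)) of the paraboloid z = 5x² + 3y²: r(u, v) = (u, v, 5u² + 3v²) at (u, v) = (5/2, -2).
H = 2603*sqrt(770)/592900

With E = 100*u^2 + 1, F = 60*u*v, G = 36*v^2 + 1, L = 10/sqrt(100*u^2 + 36*v^2 + 1), M = 0, N = 6/sqrt(100*u^2 + 36*v^2 + 1), assemble
  H = (EN − 2FM + GL) / (2(EG − F²)) = 4*(75*u^2 + 45*v^2 + 2)/(100*u^2 + 36*v^2 + 1)^(3/2).
At (u, v) = (5/2, -2): H = 2603*sqrt(770)/592900.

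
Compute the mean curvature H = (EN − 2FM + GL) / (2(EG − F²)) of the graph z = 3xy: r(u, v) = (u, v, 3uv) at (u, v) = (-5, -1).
H = -27*sqrt(235)/11045

With E = 9*v^2 + 1, F = 9*u*v, G = 9*u^2 + 1, L = 0, M = 3/sqrt(9*u^2 + 9*v^2 + 1), N = 0, assemble
  H = (EN − 2FM + GL) / (2(EG − F²)) = -27*u*v/(9*u^2 + 9*v^2 + 1)^(3/2).
At (u, v) = (-5, -1): H = -27*sqrt(235)/11045.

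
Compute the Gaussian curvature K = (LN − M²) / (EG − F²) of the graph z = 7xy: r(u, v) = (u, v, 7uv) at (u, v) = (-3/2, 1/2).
K = -196/61009

Coefficients of the first fundamental form: E = 49*v^2 + 1, F = 49*u*v, G = 49*u^2 + 1.
Coefficients of the second fundamental form: L = 0, M = 7/sqrt(49*u^2 + 49*v^2 + 1), N = 0.
Assemble K = (LN − M²)/(EG − F²) = -49/(2401*u^4 + 4802*u^2*v^2 + 98*u^2 + 2401*v^4 + 98*v^2 + 1). At (u, v) = (-3/2, 1/2): K = -196/61009.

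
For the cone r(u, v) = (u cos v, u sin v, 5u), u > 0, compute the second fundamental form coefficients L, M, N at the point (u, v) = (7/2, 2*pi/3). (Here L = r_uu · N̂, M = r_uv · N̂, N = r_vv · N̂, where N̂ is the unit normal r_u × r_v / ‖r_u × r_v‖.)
L = 0;  M = 0;  N = 35*sqrt(26)/52

Compute the unit normal N̂(u, v) = (-5*sqrt(26)*u*cos(v)/(26*Abs(u)), -5*sqrt(26)*u*sin(v)/(26*Abs(u)), sqrt(26)*u/(26*Abs(u))), and the second partials r_uu, r_uv, r_vv. Take dot products:
  L(u, v) = r_uu · N̂ = 0,
  M(u, v) = r_uv · N̂ = 0,
  N(u, v) = r_vv · N̂ = 5*sqrt(26)*u^2/(26*Abs(u)).
Evaluating at (u, v) = (7/2, 2*pi/3):
  L = 0, M = 0, N = 35*sqrt(26)/52.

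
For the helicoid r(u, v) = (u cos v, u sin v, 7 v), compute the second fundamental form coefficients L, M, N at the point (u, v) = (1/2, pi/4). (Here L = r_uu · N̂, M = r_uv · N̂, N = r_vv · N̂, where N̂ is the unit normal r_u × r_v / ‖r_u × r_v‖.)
L = 0;  M = -14*sqrt(197)/197;  N = 0

Compute the unit normal N̂(u, v) = (7*sin(v)/sqrt(u^2 + 49), -7*cos(v)/sqrt(u^2 + 49), u/sqrt(u^2 + 49)), and the second partials r_uu, r_uv, r_vv. Take dot products:
  L(u, v) = r_uu · N̂ = 0,
  M(u, v) = r_uv · N̂ = -7/sqrt(u^2 + 49),
  N(u, v) = r_vv · N̂ = 0.
Evaluating at (u, v) = (1/2, pi/4):
  L = 0, M = -14*sqrt(197)/197, N = 0.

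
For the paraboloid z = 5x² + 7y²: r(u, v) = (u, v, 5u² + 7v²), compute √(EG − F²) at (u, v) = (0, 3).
√(EG − F²)|_{(0, 3)} = sqrt(1765)

E = 100*u^2 + 1, F = 140*u*v, G = 196*v^2 + 1; EG − F² = 100*u^2 + 196*v^2 + 1; √(EG − F²) = sqrt(100*u^2 + 196*v^2 + 1). At the given point: sqrt(1765).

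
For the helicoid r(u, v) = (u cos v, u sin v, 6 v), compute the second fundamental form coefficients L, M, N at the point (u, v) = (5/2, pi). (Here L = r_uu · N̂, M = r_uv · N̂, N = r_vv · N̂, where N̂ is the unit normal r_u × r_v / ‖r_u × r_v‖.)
L = 0;  M = -12/13;  N = 0

Compute the unit normal N̂(u, v) = (6*sin(v)/sqrt(u^2 + 36), -6*cos(v)/sqrt(u^2 + 36), u/sqrt(u^2 + 36)), and the second partials r_uu, r_uv, r_vv. Take dot products:
  L(u, v) = r_uu · N̂ = 0,
  M(u, v) = r_uv · N̂ = -6/sqrt(u^2 + 36),
  N(u, v) = r_vv · N̂ = 0.
Evaluating at (u, v) = (5/2, pi):
  L = 0, M = -12/13, N = 0.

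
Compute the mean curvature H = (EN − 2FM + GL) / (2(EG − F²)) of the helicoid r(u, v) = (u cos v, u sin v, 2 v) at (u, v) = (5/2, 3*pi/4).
H = 0

With E = 1, F = 0, G = u^2 + 4, L = 0, M = -2/sqrt(u^2 + 4), N = 0, assemble
  H = (EN − 2FM + GL) / (2(EG − F²)) = 0.
At (u, v) = (5/2, 3*pi/4): H = 0.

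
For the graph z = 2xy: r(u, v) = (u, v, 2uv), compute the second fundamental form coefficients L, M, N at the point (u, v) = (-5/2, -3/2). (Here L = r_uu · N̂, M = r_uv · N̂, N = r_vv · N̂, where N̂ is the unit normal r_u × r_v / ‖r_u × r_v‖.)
L = 0;  M = 2*sqrt(35)/35;  N = 0

Compute the unit normal N̂(u, v) = (-2*v/sqrt(4*u^2 + 4*v^2 + 1), -2*u/sqrt(4*u^2 + 4*v^2 + 1), 1/sqrt(4*u^2 + 4*v^2 + 1)), and the second partials r_uu, r_uv, r_vv. Take dot products:
  L(u, v) = r_uu · N̂ = 0,
  M(u, v) = r_uv · N̂ = 2/sqrt(4*u^2 + 4*v^2 + 1),
  N(u, v) = r_vv · N̂ = 0.
Evaluating at (u, v) = (-5/2, -3/2):
  L = 0, M = 2*sqrt(35)/35, N = 0.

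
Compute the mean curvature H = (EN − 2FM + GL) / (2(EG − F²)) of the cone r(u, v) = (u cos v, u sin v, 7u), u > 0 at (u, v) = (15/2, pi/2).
H = 7*sqrt(2)/150

With E = 50, F = 0, G = u^2, L = 0, M = 0, N = 7*sqrt(2)*u^2/(10*Abs(u)), assemble
  H = (EN − 2FM + GL) / (2(EG − F²)) = 7*sqrt(2)/(20*Abs(u)).
At (u, v) = (15/2, pi/2): H = 7*sqrt(2)/150.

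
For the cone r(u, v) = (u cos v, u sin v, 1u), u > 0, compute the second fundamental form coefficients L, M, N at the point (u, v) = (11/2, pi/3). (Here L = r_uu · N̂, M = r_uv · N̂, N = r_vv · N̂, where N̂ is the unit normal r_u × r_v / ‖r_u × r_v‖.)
L = 0;  M = 0;  N = 11*sqrt(2)/4

Compute the unit normal N̂(u, v) = (-sqrt(2)*u*cos(v)/(2*Abs(u)), -sqrt(2)*u*sin(v)/(2*Abs(u)), sqrt(2)*u/(2*Abs(u))), and the second partials r_uu, r_uv, r_vv. Take dot products:
  L(u, v) = r_uu · N̂ = 0,
  M(u, v) = r_uv · N̂ = 0,
  N(u, v) = r_vv · N̂ = sqrt(2)*u^2/(2*Abs(u)).
Evaluating at (u, v) = (11/2, pi/3):
  L = 0, M = 0, N = 11*sqrt(2)/4.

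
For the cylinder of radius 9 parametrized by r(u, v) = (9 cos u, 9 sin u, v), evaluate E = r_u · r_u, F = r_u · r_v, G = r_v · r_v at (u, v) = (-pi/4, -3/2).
E = 81;  F = 0;  G = 1

Partials: r_u = (-9*sin(u), 9*cos(u), 0), r_v = (0, 0, 1). As functions of (u, v):
  E = r_u · r_u = 81,
  F = r_u · r_v = 0,
  G = r_v · r_v = 1.
Evaluating at (u, v) = (-pi/4, -3/2): E = 81, F = 0, G = 1.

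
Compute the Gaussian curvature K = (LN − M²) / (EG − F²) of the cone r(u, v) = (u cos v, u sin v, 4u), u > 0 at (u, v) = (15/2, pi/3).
K = 0

Coefficients of the first fundamental form: E = 17, F = 0, G = u^2.
Coefficients of the second fundamental form: L = 0, M = 0, N = 4*sqrt(17)*u^2/(17*Abs(u)).
Assemble K = (LN − M²)/(EG − F²) = 0. At (u, v) = (15/2, pi/3): K = 0.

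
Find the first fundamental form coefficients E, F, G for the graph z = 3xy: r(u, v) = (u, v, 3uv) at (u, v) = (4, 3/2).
E = 85/4;  F = 54;  G = 145

Partials: r_u = (1, 0, 3*v), r_v = (0, 1, 3*u). As functions of (u, v):
  E = r_u · r_u = 9*v^2 + 1,
  F = r_u · r_v = 9*u*v,
  G = r_v · r_v = 9*u^2 + 1.
Evaluating at (u, v) = (4, 3/2): E = 85/4, F = 54, G = 145.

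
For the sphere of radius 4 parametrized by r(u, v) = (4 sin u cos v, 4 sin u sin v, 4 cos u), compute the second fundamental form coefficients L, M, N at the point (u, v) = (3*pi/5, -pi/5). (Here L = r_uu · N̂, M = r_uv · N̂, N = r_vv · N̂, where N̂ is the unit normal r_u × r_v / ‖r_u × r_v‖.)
L = -4;  M = 0;  N = -5/2 - sqrt(5)/2

Compute the unit normal N̂(u, v) = (sin(u)^2*cos(v)/Abs(sin(u)), sin(u)^2*sin(v)/Abs(sin(u)), sin(2*u)/(2*Abs(sin(u)))), and the second partials r_uu, r_uv, r_vv. Take dot products:
  L(u, v) = r_uu · N̂ = -4*sin(u)/Abs(sin(u)),
  M(u, v) = r_uv · N̂ = 0,
  N(u, v) = r_vv · N̂ = -4*sin(u)^3/Abs(sin(u)).
Evaluating at (u, v) = (3*pi/5, -pi/5):
  L = -4, M = 0, N = -5/2 - sqrt(5)/2.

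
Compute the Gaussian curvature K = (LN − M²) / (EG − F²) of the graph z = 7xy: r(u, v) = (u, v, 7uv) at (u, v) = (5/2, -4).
K = -784/19053225

Coefficients of the first fundamental form: E = 49*v^2 + 1, F = 49*u*v, G = 49*u^2 + 1.
Coefficients of the second fundamental form: L = 0, M = 7/sqrt(49*u^2 + 49*v^2 + 1), N = 0.
Assemble K = (LN − M²)/(EG − F²) = -49/(2401*u^4 + 4802*u^2*v^2 + 98*u^2 + 2401*v^4 + 98*v^2 + 1). At (u, v) = (5/2, -4): K = -784/19053225.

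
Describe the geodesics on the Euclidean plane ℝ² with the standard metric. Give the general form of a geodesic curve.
Geodesics on the plane are straight lines (in the standard parametrization, α(t) = p + t · v with p, v ∈ ℝ²).

The geodesic equation on the plane reduces to α̈ = 0 (Christoffel symbols vanish in Cartesian coordinates), so α(t) = p + t · v. Geodesics are exactly straight lines.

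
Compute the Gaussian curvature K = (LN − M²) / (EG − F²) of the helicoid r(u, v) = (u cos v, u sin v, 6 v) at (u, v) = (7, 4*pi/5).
K = -36/7225

Coefficients of the first fundamental form: E = 1, F = 0, G = u^2 + 36.
Coefficients of the second fundamental form: L = 0, M = -6/sqrt(u^2 + 36), N = 0.
Assemble K = (LN − M²)/(EG − F²) = -36/(u^2 + 36)^2. At (u, v) = (7, 4*pi/5): K = -36/7225.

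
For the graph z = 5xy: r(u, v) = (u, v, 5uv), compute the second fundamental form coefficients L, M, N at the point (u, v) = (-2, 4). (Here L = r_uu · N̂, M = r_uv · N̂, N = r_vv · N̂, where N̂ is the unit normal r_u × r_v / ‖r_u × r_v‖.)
L = 0;  M = 5*sqrt(501)/501;  N = 0

Compute the unit normal N̂(u, v) = (-5*v/sqrt(25*u^2 + 25*v^2 + 1), -5*u/sqrt(25*u^2 + 25*v^2 + 1), 1/sqrt(25*u^2 + 25*v^2 + 1)), and the second partials r_uu, r_uv, r_vv. Take dot products:
  L(u, v) = r_uu · N̂ = 0,
  M(u, v) = r_uv · N̂ = 5/sqrt(25*u^2 + 25*v^2 + 1),
  N(u, v) = r_vv · N̂ = 0.
Evaluating at (u, v) = (-2, 4):
  L = 0, M = 5*sqrt(501)/501, N = 0.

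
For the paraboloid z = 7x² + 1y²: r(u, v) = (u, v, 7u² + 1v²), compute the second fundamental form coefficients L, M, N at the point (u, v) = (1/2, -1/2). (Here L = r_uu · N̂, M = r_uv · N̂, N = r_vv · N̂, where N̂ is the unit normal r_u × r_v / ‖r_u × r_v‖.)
L = 14*sqrt(51)/51;  M = 0;  N = 2*sqrt(51)/51

Compute the unit normal N̂(u, v) = (-14*u/sqrt(196*u^2 + 4*v^2 + 1), -2*v/sqrt(196*u^2 + 4*v^2 + 1), 1/sqrt(196*u^2 + 4*v^2 + 1)), and the second partials r_uu, r_uv, r_vv. Take dot products:
  L(u, v) = r_uu · N̂ = 14/sqrt(196*u^2 + 4*v^2 + 1),
  M(u, v) = r_uv · N̂ = 0,
  N(u, v) = r_vv · N̂ = 2/sqrt(196*u^2 + 4*v^2 + 1).
Evaluating at (u, v) = (1/2, -1/2):
  L = 14*sqrt(51)/51, M = 0, N = 2*sqrt(51)/51.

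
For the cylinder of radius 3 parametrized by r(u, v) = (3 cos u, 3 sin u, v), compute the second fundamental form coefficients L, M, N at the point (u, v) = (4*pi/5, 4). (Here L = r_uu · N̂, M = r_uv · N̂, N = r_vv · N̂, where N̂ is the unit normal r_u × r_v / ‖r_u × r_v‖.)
L = -3;  M = 0;  N = 0

Compute the unit normal N̂(u, v) = (cos(u), sin(u), 0), and the second partials r_uu, r_uv, r_vv. Take dot products:
  L(u, v) = r_uu · N̂ = -3,
  M(u, v) = r_uv · N̂ = 0,
  N(u, v) = r_vv · N̂ = 0.
Evaluating at (u, v) = (4*pi/5, 4):
  L = -3, M = 0, N = 0.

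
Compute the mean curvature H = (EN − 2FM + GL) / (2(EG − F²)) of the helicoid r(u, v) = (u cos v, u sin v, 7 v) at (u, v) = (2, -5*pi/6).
H = 0

With E = 1, F = 0, G = u^2 + 49, L = 0, M = -7/sqrt(u^2 + 49), N = 0, assemble
  H = (EN − 2FM + GL) / (2(EG − F²)) = 0.
At (u, v) = (2, -5*pi/6): H = 0.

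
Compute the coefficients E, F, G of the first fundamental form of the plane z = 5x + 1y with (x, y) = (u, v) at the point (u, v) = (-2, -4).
E = 26;  F = 5;  G = 2

Partials: r_u = (1, 0, 5), r_v = (0, 1, 1). As functions of (u, v):
  E = r_u · r_u = 26,
  F = r_u · r_v = 5,
  G = r_v · r_v = 2.
Evaluating at (u, v) = (-2, -4): E = 26, F = 5, G = 2.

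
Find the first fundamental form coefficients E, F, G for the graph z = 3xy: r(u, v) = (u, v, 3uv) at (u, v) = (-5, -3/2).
E = 85/4;  F = 135/2;  G = 226

Partials: r_u = (1, 0, 3*v), r_v = (0, 1, 3*u). As functions of (u, v):
  E = r_u · r_u = 9*v^2 + 1,
  F = r_u · r_v = 9*u*v,
  G = r_v · r_v = 9*u^2 + 1.
Evaluating at (u, v) = (-5, -3/2): E = 85/4, F = 135/2, G = 226.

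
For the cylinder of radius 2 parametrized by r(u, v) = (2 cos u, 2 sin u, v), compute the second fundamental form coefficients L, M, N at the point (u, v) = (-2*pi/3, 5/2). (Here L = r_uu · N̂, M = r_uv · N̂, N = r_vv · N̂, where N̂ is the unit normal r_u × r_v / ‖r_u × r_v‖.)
L = -2;  M = 0;  N = 0

Compute the unit normal N̂(u, v) = (cos(u), sin(u), 0), and the second partials r_uu, r_uv, r_vv. Take dot products:
  L(u, v) = r_uu · N̂ = -2,
  M(u, v) = r_uv · N̂ = 0,
  N(u, v) = r_vv · N̂ = 0.
Evaluating at (u, v) = (-2*pi/3, 5/2):
  L = -2, M = 0, N = 0.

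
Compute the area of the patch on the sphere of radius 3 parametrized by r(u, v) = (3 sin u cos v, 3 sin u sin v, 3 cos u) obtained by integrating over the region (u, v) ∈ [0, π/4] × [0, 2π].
Area = 9*pi*(2 - sqrt(2))

Area = ∫∫ √(EG − F²) du dv with √(EG − F²) = 9*Abs(sin(u)). Integrating over [0, π/4] × [0, 2π] gives 9*pi*(2 - sqrt(2)).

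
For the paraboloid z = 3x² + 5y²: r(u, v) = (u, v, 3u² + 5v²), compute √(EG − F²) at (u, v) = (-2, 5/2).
√(EG − F²)|_{(-2, 5/2)} = sqrt(770)

E = 36*u^2 + 1, F = 60*u*v, G = 100*v^2 + 1; EG − F² = 36*u^2 + 100*v^2 + 1; √(EG − F²) = sqrt(36*u^2 + 100*v^2 + 1). At the given point: sqrt(770).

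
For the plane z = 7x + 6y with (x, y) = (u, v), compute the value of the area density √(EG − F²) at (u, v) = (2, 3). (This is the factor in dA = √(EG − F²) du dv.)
√(EG − F²)|_{(2, 3)} = sqrt(86)

E = 50, F = 42, G = 37, so EG − F² = 86. Taking the positive square root: √(EG − F²) = sqrt(86). At (u, v) = (2, 3): sqrt(86).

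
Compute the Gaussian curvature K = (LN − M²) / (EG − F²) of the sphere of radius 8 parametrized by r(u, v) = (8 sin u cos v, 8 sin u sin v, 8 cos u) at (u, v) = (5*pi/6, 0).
K = 1/64

Coefficients of the first fundamental form: E = 64, F = 0, G = 64*sin(u)^2.
Coefficients of the second fundamental form: L = -8*sin(u)/Abs(sin(u)), M = 0, N = -8*sin(u)^3/Abs(sin(u)).
Assemble K = (LN − M²)/(EG − F²) = 1/64. At (u, v) = (5*pi/6, 0): K = 1/64.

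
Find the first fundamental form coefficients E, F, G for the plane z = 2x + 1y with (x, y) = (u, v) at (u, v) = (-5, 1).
E = 5;  F = 2;  G = 2

Partials: r_u = (1, 0, 2), r_v = (0, 1, 1). As functions of (u, v):
  E = r_u · r_u = 5,
  F = r_u · r_v = 2,
  G = r_v · r_v = 2.
Evaluating at (u, v) = (-5, 1): E = 5, F = 2, G = 2.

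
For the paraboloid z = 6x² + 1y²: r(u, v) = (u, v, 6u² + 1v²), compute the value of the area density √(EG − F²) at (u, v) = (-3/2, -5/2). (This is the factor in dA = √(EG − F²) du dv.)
√(EG − F²)|_{(-3/2, -5/2)} = 5*sqrt(14)

E = 144*u^2 + 1, F = 24*u*v, G = 4*v^2 + 1, so EG − F² = 144*u^2 + 4*v^2 + 1. Taking the positive square root: √(EG − F²) = sqrt(144*u^2 + 4*v^2 + 1). At (u, v) = (-3/2, -5/2): 5*sqrt(14).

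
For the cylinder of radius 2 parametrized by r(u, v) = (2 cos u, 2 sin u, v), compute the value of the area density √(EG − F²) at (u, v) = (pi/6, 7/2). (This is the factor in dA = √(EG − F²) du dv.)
√(EG − F²)|_{(pi/6, 7/2)} = 2

E = 4, F = 0, G = 1, so EG − F² = 4. Taking the positive square root: √(EG − F²) = 2. At (u, v) = (pi/6, 7/2): 2.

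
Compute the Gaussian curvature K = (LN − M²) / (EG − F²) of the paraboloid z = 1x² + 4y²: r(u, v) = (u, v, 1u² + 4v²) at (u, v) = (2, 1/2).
K = 16/1089

Coefficients of the first fundamental form: E = 4*u^2 + 1, F = 16*u*v, G = 64*v^2 + 1.
Coefficients of the second fundamental form: L = 2/sqrt(4*u^2 + 64*v^2 + 1), M = 0, N = 8/sqrt(4*u^2 + 64*v^2 + 1).
Assemble K = (LN − M²)/(EG − F²) = 16/(16*u^4 + 512*u^2*v^2 + 8*u^2 + 4096*v^4 + 128*v^2 + 1). At (u, v) = (2, 1/2): K = 16/1089.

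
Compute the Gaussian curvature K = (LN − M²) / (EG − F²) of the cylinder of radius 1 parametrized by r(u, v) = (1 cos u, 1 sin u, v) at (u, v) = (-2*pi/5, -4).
K = 0

Coefficients of the first fundamental form: E = 1, F = 0, G = 1.
Coefficients of the second fundamental form: L = -1, M = 0, N = 0.
Assemble K = (LN − M²)/(EG − F²) = 0. At (u, v) = (-2*pi/5, -4): K = 0.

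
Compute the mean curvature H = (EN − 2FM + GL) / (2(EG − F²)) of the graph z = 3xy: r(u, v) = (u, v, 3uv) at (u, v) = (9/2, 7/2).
H = -1701*sqrt(1174)/689138

With E = 9*v^2 + 1, F = 9*u*v, G = 9*u^2 + 1, L = 0, M = 3/sqrt(9*u^2 + 9*v^2 + 1), N = 0, assemble
  H = (EN − 2FM + GL) / (2(EG − F²)) = -27*u*v/(9*u^2 + 9*v^2 + 1)^(3/2).
At (u, v) = (9/2, 7/2): H = -1701*sqrt(1174)/689138.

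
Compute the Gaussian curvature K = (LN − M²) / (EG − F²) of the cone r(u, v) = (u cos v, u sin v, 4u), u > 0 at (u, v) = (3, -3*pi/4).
K = 0

Coefficients of the first fundamental form: E = 17, F = 0, G = u^2.
Coefficients of the second fundamental form: L = 0, M = 0, N = 4*sqrt(17)*u^2/(17*Abs(u)).
Assemble K = (LN − M²)/(EG − F²) = 0. At (u, v) = (3, -3*pi/4): K = 0.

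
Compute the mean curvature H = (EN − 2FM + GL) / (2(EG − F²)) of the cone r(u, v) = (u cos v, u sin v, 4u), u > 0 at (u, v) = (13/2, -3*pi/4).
H = 4*sqrt(17)/221

With E = 17, F = 0, G = u^2, L = 0, M = 0, N = 4*sqrt(17)*u^2/(17*Abs(u)), assemble
  H = (EN − 2FM + GL) / (2(EG − F²)) = 2*sqrt(17)/(17*Abs(u)).
At (u, v) = (13/2, -3*pi/4): H = 4*sqrt(17)/221.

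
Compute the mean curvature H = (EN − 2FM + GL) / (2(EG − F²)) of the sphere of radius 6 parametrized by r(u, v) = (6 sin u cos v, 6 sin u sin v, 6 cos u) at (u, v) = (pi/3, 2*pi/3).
H = -1/6

With E = 36, F = 0, G = 36*sin(u)^2, L = -6*sin(u)/Abs(sin(u)), M = 0, N = -6*sin(u)^3/Abs(sin(u)), assemble
  H = (EN − 2FM + GL) / (2(EG − F²)) = -sin(u)/(6*Abs(sin(u))).
At (u, v) = (pi/3, 2*pi/3): H = -1/6.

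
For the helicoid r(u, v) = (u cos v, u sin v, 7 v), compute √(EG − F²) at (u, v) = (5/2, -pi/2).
√(EG − F²)|_{(5/2, -pi/2)} = sqrt(221)/2

E = 1, F = 0, G = u^2 + 49; EG − F² = u^2 + 49; √(EG − F²) = sqrt(u^2 + 49). At the given point: sqrt(221)/2.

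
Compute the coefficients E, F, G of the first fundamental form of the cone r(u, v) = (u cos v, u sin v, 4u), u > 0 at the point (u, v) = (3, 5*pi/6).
E = 17;  F = 0;  G = 9

Partials: r_u = (cos(v), sin(v), 4), r_v = (-u*sin(v), u*cos(v), 0). As functions of (u, v):
  E = r_u · r_u = 17,
  F = r_u · r_v = 0,
  G = r_v · r_v = u^2.
Evaluating at (u, v) = (3, 5*pi/6): E = 17, F = 0, G = 9.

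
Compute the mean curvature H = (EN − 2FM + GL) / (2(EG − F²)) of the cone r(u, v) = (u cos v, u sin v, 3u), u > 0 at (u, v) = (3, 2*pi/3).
H = sqrt(10)/20

With E = 10, F = 0, G = u^2, L = 0, M = 0, N = 3*sqrt(10)*u^2/(10*Abs(u)), assemble
  H = (EN − 2FM + GL) / (2(EG − F²)) = 3*sqrt(10)/(20*Abs(u)).
At (u, v) = (3, 2*pi/3): H = sqrt(10)/20.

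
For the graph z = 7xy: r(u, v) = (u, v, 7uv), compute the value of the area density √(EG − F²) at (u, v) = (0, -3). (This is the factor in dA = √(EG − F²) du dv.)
√(EG − F²)|_{(0, -3)} = sqrt(442)

E = 49*v^2 + 1, F = 49*u*v, G = 49*u^2 + 1, so EG − F² = 49*u^2 + 49*v^2 + 1. Taking the positive square root: √(EG − F²) = sqrt(49*u^2 + 49*v^2 + 1). At (u, v) = (0, -3): sqrt(442).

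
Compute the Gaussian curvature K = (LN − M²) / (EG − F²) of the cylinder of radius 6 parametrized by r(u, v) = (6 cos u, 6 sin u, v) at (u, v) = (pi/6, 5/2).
K = 0

Coefficients of the first fundamental form: E = 36, F = 0, G = 1.
Coefficients of the second fundamental form: L = -6, M = 0, N = 0.
Assemble K = (LN − M²)/(EG − F²) = 0. At (u, v) = (pi/6, 5/2): K = 0.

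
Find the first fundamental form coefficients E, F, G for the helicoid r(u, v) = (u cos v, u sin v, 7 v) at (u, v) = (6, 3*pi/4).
E = 1;  F = 0;  G = 85

Partials: r_u = (cos(v), sin(v), 0), r_v = (-u*sin(v), u*cos(v), 7). As functions of (u, v):
  E = r_u · r_u = 1,
  F = r_u · r_v = 0,
  G = r_v · r_v = u^2 + 49.
Evaluating at (u, v) = (6, 3*pi/4): E = 1, F = 0, G = 85.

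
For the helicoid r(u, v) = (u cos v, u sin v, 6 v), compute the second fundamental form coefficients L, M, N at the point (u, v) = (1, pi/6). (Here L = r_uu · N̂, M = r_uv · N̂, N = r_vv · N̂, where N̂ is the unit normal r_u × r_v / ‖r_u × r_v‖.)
L = 0;  M = -6*sqrt(37)/37;  N = 0

Compute the unit normal N̂(u, v) = (6*sin(v)/sqrt(u^2 + 36), -6*cos(v)/sqrt(u^2 + 36), u/sqrt(u^2 + 36)), and the second partials r_uu, r_uv, r_vv. Take dot products:
  L(u, v) = r_uu · N̂ = 0,
  M(u, v) = r_uv · N̂ = -6/sqrt(u^2 + 36),
  N(u, v) = r_vv · N̂ = 0.
Evaluating at (u, v) = (1, pi/6):
  L = 0, M = -6*sqrt(37)/37, N = 0.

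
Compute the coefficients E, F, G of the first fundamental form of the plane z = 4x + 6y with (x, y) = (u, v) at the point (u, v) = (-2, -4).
E = 17;  F = 24;  G = 37

Partials: r_u = (1, 0, 4), r_v = (0, 1, 6). As functions of (u, v):
  E = r_u · r_u = 17,
  F = r_u · r_v = 24,
  G = r_v · r_v = 37.
Evaluating at (u, v) = (-2, -4): E = 17, F = 24, G = 37.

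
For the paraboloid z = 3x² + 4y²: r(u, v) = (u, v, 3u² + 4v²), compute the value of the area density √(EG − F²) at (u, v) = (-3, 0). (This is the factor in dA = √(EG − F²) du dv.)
√(EG − F²)|_{(-3, 0)} = 5*sqrt(13)

E = 36*u^2 + 1, F = 48*u*v, G = 64*v^2 + 1, so EG − F² = 36*u^2 + 64*v^2 + 1. Taking the positive square root: √(EG − F²) = sqrt(36*u^2 + 64*v^2 + 1). At (u, v) = (-3, 0): 5*sqrt(13).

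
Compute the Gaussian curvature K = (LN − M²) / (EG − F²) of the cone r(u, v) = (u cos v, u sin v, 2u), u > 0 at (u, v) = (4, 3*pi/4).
K = 0

Coefficients of the first fundamental form: E = 5, F = 0, G = u^2.
Coefficients of the second fundamental form: L = 0, M = 0, N = 2*sqrt(5)*u^2/(5*Abs(u)).
Assemble K = (LN − M²)/(EG − F²) = 0. At (u, v) = (4, 3*pi/4): K = 0.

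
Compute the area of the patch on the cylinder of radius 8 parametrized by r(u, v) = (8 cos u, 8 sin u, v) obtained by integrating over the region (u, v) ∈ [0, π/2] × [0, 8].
Area = 32*pi

Area = ∫∫ √(EG − F²) du dv with √(EG − F²) = 8. Integrating over [0, π/2] × [0, 8] gives 32*pi.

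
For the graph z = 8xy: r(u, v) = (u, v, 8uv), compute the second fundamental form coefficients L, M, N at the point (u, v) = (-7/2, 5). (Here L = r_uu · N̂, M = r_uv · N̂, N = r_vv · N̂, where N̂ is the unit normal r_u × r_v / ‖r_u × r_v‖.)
L = 0;  M = 8*sqrt(265)/795;  N = 0

Compute the unit normal N̂(u, v) = (-8*v/sqrt(64*u^2 + 64*v^2 + 1), -8*u/sqrt(64*u^2 + 64*v^2 + 1), 1/sqrt(64*u^2 + 64*v^2 + 1)), and the second partials r_uu, r_uv, r_vv. Take dot products:
  L(u, v) = r_uu · N̂ = 0,
  M(u, v) = r_uv · N̂ = 8/sqrt(64*u^2 + 64*v^2 + 1),
  N(u, v) = r_vv · N̂ = 0.
Evaluating at (u, v) = (-7/2, 5):
  L = 0, M = 8*sqrt(265)/795, N = 0.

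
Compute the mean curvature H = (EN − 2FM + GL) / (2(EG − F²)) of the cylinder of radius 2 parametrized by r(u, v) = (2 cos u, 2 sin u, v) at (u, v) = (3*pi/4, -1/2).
H = -1/4

With E = 4, F = 0, G = 1, L = -2, M = 0, N = 0, assemble
  H = (EN − 2FM + GL) / (2(EG − F²)) = -1/4.
At (u, v) = (3*pi/4, -1/2): H = -1/4.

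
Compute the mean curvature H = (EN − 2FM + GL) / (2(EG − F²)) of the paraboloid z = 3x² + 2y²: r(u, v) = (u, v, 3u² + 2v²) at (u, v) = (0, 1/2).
H = 17*sqrt(5)/25

With E = 36*u^2 + 1, F = 24*u*v, G = 16*v^2 + 1, L = 6/sqrt(36*u^2 + 16*v^2 + 1), M = 0, N = 4/sqrt(36*u^2 + 16*v^2 + 1), assemble
  H = (EN − 2FM + GL) / (2(EG − F²)) = (72*u^2 + 48*v^2 + 5)/(36*u^2 + 16*v^2 + 1)^(3/2).
At (u, v) = (0, 1/2): H = 17*sqrt(5)/25.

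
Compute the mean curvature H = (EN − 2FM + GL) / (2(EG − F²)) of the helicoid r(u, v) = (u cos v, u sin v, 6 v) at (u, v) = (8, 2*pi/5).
H = 0

With E = 1, F = 0, G = u^2 + 36, L = 0, M = -6/sqrt(u^2 + 36), N = 0, assemble
  H = (EN − 2FM + GL) / (2(EG − F²)) = 0.
At (u, v) = (8, 2*pi/5): H = 0.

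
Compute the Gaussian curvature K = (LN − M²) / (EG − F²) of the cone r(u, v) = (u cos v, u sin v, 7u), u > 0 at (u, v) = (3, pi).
K = 0

Coefficients of the first fundamental form: E = 50, F = 0, G = u^2.
Coefficients of the second fundamental form: L = 0, M = 0, N = 7*sqrt(2)*u^2/(10*Abs(u)).
Assemble K = (LN − M²)/(EG − F²) = 0. At (u, v) = (3, pi): K = 0.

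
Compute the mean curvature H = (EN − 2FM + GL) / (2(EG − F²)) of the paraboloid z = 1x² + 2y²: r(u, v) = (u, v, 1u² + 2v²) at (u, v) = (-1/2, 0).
H = 5*sqrt(2)/4

With E = 4*u^2 + 1, F = 8*u*v, G = 16*v^2 + 1, L = 2/sqrt(4*u^2 + 16*v^2 + 1), M = 0, N = 4/sqrt(4*u^2 + 16*v^2 + 1), assemble
  H = (EN − 2FM + GL) / (2(EG − F²)) = (8*u^2 + 16*v^2 + 3)/(4*u^2 + 16*v^2 + 1)^(3/2).
At (u, v) = (-1/2, 0): H = 5*sqrt(2)/4.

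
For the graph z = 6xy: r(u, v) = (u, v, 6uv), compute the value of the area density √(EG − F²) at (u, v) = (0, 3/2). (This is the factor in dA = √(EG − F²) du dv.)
√(EG − F²)|_{(0, 3/2)} = sqrt(82)

E = 36*v^2 + 1, F = 36*u*v, G = 36*u^2 + 1, so EG − F² = 36*u^2 + 36*v^2 + 1. Taking the positive square root: √(EG − F²) = sqrt(36*u^2 + 36*v^2 + 1). At (u, v) = (0, 3/2): sqrt(82).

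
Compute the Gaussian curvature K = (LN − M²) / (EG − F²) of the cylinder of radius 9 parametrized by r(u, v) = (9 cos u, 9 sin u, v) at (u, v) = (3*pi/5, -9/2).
K = 0

Coefficients of the first fundamental form: E = 81, F = 0, G = 1.
Coefficients of the second fundamental form: L = -9, M = 0, N = 0.
Assemble K = (LN − M²)/(EG − F²) = 0. At (u, v) = (3*pi/5, -9/2): K = 0.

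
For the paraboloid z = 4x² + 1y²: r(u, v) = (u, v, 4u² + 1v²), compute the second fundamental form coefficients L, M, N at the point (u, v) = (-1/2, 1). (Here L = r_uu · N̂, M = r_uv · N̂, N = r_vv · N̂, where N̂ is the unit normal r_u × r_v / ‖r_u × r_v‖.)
L = 8*sqrt(21)/21;  M = 0;  N = 2*sqrt(21)/21

Compute the unit normal N̂(u, v) = (-8*u/sqrt(64*u^2 + 4*v^2 + 1), -2*v/sqrt(64*u^2 + 4*v^2 + 1), 1/sqrt(64*u^2 + 4*v^2 + 1)), and the second partials r_uu, r_uv, r_vv. Take dot products:
  L(u, v) = r_uu · N̂ = 8/sqrt(64*u^2 + 4*v^2 + 1),
  M(u, v) = r_uv · N̂ = 0,
  N(u, v) = r_vv · N̂ = 2/sqrt(64*u^2 + 4*v^2 + 1).
Evaluating at (u, v) = (-1/2, 1):
  L = 8*sqrt(21)/21, M = 0, N = 2*sqrt(21)/21.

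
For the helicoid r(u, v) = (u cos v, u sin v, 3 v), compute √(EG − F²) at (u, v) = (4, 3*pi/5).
√(EG − F²)|_{(4, 3*pi/5)} = 5

E = 1, F = 0, G = u^2 + 9; EG − F² = u^2 + 9; √(EG − F²) = sqrt(u^2 + 9). At the given point: 5.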